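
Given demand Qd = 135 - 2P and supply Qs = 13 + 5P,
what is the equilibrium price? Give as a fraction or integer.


At equilibrium, Qd = Qs.
135 - 2P = 13 + 5P
135 - 13 = 2P + 5P
122 = 7P
P* = 122/7 = 122/7

122/7


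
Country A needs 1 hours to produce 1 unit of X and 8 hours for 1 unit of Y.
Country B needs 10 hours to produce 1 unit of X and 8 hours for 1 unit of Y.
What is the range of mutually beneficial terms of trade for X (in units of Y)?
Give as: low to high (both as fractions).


Opportunity cost of X for Country A = hours_X / hours_Y = 1/8 = 1/8 units of Y
Opportunity cost of X for Country B = hours_X / hours_Y = 10/8 = 5/4 units of Y
Terms of trade must be between the two opportunity costs.
Range: 1/8 to 5/4

1/8 to 5/4


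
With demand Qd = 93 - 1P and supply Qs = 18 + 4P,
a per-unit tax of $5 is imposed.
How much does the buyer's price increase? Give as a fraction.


With a per-unit tax, the buyer's price increase depends on relative slopes.
Supply slope: d = 4, Demand slope: b = 1
Buyer's price increase = d * tax / (b + d)
= 4 * 5 / (1 + 4)
= 20 / 5 = 4

4


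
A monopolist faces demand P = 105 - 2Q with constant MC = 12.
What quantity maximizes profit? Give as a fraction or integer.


TR = P*Q = (105 - 2Q)Q = 105Q - 2Q^2
MR = dTR/dQ = 105 - 4Q
Set MR = MC:
105 - 4Q = 12
93 = 4Q
Q* = 93/4 = 93/4

93/4


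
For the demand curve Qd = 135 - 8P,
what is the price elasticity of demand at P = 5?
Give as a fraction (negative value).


dQ/dP = -8
At P = 5: Q = 135 - 8*5 = 95
E = (dQ/dP)(P/Q) = (-8)(5/95) = -8/19

-8/19


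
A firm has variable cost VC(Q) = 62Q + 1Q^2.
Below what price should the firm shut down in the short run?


AVC(Q) = VC(Q)/Q = 62 + 1Q
AVC is increasing in Q, so minimum AVC is at Q -> 0+.
Min AVC = 62
The firm should shut down if P < 62.

62


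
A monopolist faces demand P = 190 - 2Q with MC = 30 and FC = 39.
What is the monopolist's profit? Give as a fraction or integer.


MR = MC: 190 - 4Q = 30
Q* = 40
P* = 190 - 2*40 = 110
Profit = (P* - MC)*Q* - FC
= (110 - 30)*40 - 39
= 80*40 - 39
= 3200 - 39 = 3161

3161


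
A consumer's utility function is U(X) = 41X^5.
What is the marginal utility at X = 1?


MU = dU/dX = 41*5*X^(5-1)
MU = 205*X^4
At X = 1:
MU = 205 * 1^4
MU = 205 * 1 = 205

205


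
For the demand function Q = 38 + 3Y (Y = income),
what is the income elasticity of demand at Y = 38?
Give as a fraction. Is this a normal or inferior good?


dQ/dY = 3
At Y = 38: Q = 38 + 3*38 = 152
Ey = (dQ/dY)(Y/Q) = 3 * 38 / 152 = 3/4
Since Ey > 0, this is a normal good.

3/4 (normal good)


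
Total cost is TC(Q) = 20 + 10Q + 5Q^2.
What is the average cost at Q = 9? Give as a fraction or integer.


TC(9) = 20 + 10*9 + 5*9^2
TC(9) = 20 + 90 + 405 = 515
AC = TC/Q = 515/9 = 515/9

515/9


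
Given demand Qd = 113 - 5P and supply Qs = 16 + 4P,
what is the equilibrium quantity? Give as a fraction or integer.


First find equilibrium price:
113 - 5P = 16 + 4P
P* = 97/9 = 97/9
Then substitute into demand:
Q* = 113 - 5 * 97/9 = 532/9

532/9


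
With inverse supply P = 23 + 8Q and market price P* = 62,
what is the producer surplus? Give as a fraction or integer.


Minimum supply price (at Q=0): P_min = 23
Quantity supplied at P* = 62:
Q* = (62 - 23)/8 = 39/8
PS = (1/2) * Q* * (P* - P_min)
PS = (1/2) * 39/8 * (62 - 23)
PS = (1/2) * 39/8 * 39 = 1521/16

1521/16


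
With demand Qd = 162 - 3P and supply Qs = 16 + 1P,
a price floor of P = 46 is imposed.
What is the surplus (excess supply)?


At P = 46:
Qd = 162 - 3*46 = 24
Qs = 16 + 1*46 = 62
Surplus = Qs - Qd = 62 - 24 = 38

38


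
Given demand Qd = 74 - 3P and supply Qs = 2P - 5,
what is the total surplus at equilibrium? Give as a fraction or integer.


Find equilibrium: 74 - 3P = 2P - 5
74 + 5 = 5P
P* = 79/5 = 79/5
Q* = 2*79/5 - 5 = 133/5
Inverse demand: P = 74/3 - Q/3, so P_max = 74/3
Inverse supply: P = 5/2 + Q/2, so P_min = 5/2
CS = (1/2) * 133/5 * (74/3 - 79/5) = 17689/150
PS = (1/2) * 133/5 * (79/5 - 5/2) = 17689/100
TS = CS + PS = 17689/150 + 17689/100 = 17689/60

17689/60


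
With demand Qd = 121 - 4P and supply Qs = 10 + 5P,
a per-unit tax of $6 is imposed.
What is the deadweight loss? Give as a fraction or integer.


Pre-tax equilibrium quantity: Q* = 215/3
Post-tax equilibrium quantity: Q_tax = 175/3
Reduction in quantity: Q* - Q_tax = 40/3
DWL = (1/2) * tax * (Q* - Q_tax)
DWL = (1/2) * 6 * 40/3 = 40

40


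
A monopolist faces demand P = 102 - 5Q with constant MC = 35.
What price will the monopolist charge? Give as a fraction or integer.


MR = 102 - 10Q
Set MR = MC: 102 - 10Q = 35
Q* = 67/10
Substitute into demand:
P* = 102 - 5*67/10 = 137/2

137/2


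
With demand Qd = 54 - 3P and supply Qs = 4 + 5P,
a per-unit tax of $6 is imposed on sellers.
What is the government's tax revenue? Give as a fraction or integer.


With tax on sellers, new supply: Qs' = 4 + 5(P - 6)
= 5P - 26
New equilibrium quantity:
Q_new = 24
Tax revenue = tax * Q_new = 6 * 24 = 144

144


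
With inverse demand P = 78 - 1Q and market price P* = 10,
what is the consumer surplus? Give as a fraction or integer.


Maximum willingness to pay (at Q=0): P_max = 78
Quantity demanded at P* = 10:
Q* = (78 - 10)/1 = 68
CS = (1/2) * Q* * (P_max - P*)
CS = (1/2) * 68 * (78 - 10)
CS = (1/2) * 68 * 68 = 2312

2312


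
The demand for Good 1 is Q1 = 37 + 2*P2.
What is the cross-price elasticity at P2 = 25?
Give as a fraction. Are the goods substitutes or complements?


dQ1/dP2 = 2
At P2 = 25: Q1 = 37 + 2*25 = 87
Exy = (dQ1/dP2)(P2/Q1) = 2 * 25 / 87 = 50/87
Since Exy > 0, the goods are substitutes.

50/87 (substitutes)


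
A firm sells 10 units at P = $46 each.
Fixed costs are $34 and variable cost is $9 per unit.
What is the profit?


Total Revenue = P * Q = 46 * 10 = $460
Total Cost = FC + VC*Q = 34 + 9*10 = $124
Profit = TR - TC = 460 - 124 = $336

$336


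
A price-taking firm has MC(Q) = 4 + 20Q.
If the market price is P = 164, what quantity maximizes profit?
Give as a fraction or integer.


In perfect competition, profit is maximized where P = MC.
164 = 4 + 20Q
160 = 20Q
Q* = 160/20 = 8

8


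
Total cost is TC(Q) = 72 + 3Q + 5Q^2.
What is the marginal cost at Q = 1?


MC = dTC/dQ = 3 + 2*5*Q
At Q = 1:
MC = 3 + 10*1
MC = 3 + 10 = 13

13


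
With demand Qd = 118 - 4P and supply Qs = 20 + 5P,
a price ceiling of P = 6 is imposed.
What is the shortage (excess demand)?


At P = 6:
Qd = 118 - 4*6 = 94
Qs = 20 + 5*6 = 50
Shortage = Qd - Qs = 94 - 50 = 44

44


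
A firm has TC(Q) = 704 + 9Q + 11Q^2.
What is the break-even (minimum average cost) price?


AC(Q) = 704/Q + 9 + 11Q
To minimize: dAC/dQ = -704/Q^2 + 11 = 0
Q^2 = 704/11 = 64
Q* = 8
Min AC = 704/8 + 9 + 11*8
Min AC = 88 + 9 + 88 = 185

185


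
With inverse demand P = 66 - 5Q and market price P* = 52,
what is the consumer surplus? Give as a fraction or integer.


Maximum willingness to pay (at Q=0): P_max = 66
Quantity demanded at P* = 52:
Q* = (66 - 52)/5 = 14/5
CS = (1/2) * Q* * (P_max - P*)
CS = (1/2) * 14/5 * (66 - 52)
CS = (1/2) * 14/5 * 14 = 98/5

98/5


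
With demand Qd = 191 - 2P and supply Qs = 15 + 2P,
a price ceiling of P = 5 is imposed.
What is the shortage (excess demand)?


At P = 5:
Qd = 191 - 2*5 = 181
Qs = 15 + 2*5 = 25
Shortage = Qd - Qs = 181 - 25 = 156

156


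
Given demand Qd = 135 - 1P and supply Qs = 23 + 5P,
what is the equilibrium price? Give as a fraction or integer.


At equilibrium, Qd = Qs.
135 - 1P = 23 + 5P
135 - 23 = 1P + 5P
112 = 6P
P* = 112/6 = 56/3

56/3


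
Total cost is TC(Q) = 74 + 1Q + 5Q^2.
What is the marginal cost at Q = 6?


MC = dTC/dQ = 1 + 2*5*Q
At Q = 6:
MC = 1 + 10*6
MC = 1 + 60 = 61

61


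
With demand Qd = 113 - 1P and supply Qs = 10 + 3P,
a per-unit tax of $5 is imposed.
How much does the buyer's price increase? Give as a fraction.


With a per-unit tax, the buyer's price increase depends on relative slopes.
Supply slope: d = 3, Demand slope: b = 1
Buyer's price increase = d * tax / (b + d)
= 3 * 5 / (1 + 3)
= 15 / 4 = 15/4

15/4


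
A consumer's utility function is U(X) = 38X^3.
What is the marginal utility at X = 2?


MU = dU/dX = 38*3*X^(3-1)
MU = 114*X^2
At X = 2:
MU = 114 * 2^2
MU = 114 * 4 = 456

456


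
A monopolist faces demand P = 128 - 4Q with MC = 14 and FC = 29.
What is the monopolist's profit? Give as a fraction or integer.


MR = MC: 128 - 8Q = 14
Q* = 57/4
P* = 128 - 4*57/4 = 71
Profit = (P* - MC)*Q* - FC
= (71 - 14)*57/4 - 29
= 57*57/4 - 29
= 3249/4 - 29 = 3133/4

3133/4


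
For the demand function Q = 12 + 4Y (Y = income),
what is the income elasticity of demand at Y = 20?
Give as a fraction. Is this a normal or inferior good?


dQ/dY = 4
At Y = 20: Q = 12 + 4*20 = 92
Ey = (dQ/dY)(Y/Q) = 4 * 20 / 92 = 20/23
Since Ey > 0, this is a normal good.

20/23 (normal good)


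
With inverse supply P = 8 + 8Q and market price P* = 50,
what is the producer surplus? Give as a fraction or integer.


Minimum supply price (at Q=0): P_min = 8
Quantity supplied at P* = 50:
Q* = (50 - 8)/8 = 21/4
PS = (1/2) * Q* * (P* - P_min)
PS = (1/2) * 21/4 * (50 - 8)
PS = (1/2) * 21/4 * 42 = 441/4

441/4


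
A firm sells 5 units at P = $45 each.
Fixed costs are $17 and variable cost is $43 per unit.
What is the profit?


Total Revenue = P * Q = 45 * 5 = $225
Total Cost = FC + VC*Q = 17 + 43*5 = $232
Profit = TR - TC = 225 - 232 = $-7

$-7


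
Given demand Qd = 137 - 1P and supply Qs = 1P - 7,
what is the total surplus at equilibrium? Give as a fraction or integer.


Find equilibrium: 137 - 1P = 1P - 7
137 + 7 = 2P
P* = 144/2 = 72
Q* = 1*72 - 7 = 65
Inverse demand: P = 137 - Q/1, so P_max = 137
Inverse supply: P = 7 + Q/1, so P_min = 7
CS = (1/2) * 65 * (137 - 72) = 4225/2
PS = (1/2) * 65 * (72 - 7) = 4225/2
TS = CS + PS = 4225/2 + 4225/2 = 4225

4225


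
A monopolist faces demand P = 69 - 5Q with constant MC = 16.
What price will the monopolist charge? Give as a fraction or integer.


MR = 69 - 10Q
Set MR = MC: 69 - 10Q = 16
Q* = 53/10
Substitute into demand:
P* = 69 - 5*53/10 = 85/2

85/2


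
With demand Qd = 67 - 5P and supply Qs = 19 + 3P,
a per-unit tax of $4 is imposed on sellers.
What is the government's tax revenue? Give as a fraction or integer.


With tax on sellers, new supply: Qs' = 19 + 3(P - 4)
= 7 + 3P
New equilibrium quantity:
Q_new = 59/2
Tax revenue = tax * Q_new = 4 * 59/2 = 118

118


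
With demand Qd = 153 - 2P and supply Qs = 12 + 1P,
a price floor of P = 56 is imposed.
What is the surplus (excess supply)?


At P = 56:
Qd = 153 - 2*56 = 41
Qs = 12 + 1*56 = 68
Surplus = Qs - Qd = 68 - 41 = 27

27


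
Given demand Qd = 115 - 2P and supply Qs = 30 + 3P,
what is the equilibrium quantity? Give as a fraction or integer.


First find equilibrium price:
115 - 2P = 30 + 3P
P* = 85/5 = 17
Then substitute into demand:
Q* = 115 - 2 * 17 = 81

81


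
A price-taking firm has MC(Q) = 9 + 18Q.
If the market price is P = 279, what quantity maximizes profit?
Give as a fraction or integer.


In perfect competition, profit is maximized where P = MC.
279 = 9 + 18Q
270 = 18Q
Q* = 270/18 = 15

15


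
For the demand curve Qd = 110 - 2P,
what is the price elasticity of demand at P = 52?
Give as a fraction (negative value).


dQ/dP = -2
At P = 52: Q = 110 - 2*52 = 6
E = (dQ/dP)(P/Q) = (-2)(52/6) = -52/3

-52/3


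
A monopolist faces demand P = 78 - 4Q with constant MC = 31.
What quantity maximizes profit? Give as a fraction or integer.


TR = P*Q = (78 - 4Q)Q = 78Q - 4Q^2
MR = dTR/dQ = 78 - 8Q
Set MR = MC:
78 - 8Q = 31
47 = 8Q
Q* = 47/8 = 47/8

47/8


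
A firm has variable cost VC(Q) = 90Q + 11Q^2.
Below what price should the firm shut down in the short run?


AVC(Q) = VC(Q)/Q = 90 + 11Q
AVC is increasing in Q, so minimum AVC is at Q -> 0+.
Min AVC = 90
The firm should shut down if P < 90.

90


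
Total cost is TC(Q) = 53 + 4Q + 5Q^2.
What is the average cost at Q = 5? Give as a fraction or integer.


TC(5) = 53 + 4*5 + 5*5^2
TC(5) = 53 + 20 + 125 = 198
AC = TC/Q = 198/5 = 198/5

198/5


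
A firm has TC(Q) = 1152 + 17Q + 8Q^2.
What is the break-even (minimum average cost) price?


AC(Q) = 1152/Q + 17 + 8Q
To minimize: dAC/dQ = -1152/Q^2 + 8 = 0
Q^2 = 1152/8 = 144
Q* = 12
Min AC = 1152/12 + 17 + 8*12
Min AC = 96 + 17 + 96 = 209

209


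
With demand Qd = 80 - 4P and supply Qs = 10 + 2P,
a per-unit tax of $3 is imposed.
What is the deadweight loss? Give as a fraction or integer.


Pre-tax equilibrium quantity: Q* = 100/3
Post-tax equilibrium quantity: Q_tax = 88/3
Reduction in quantity: Q* - Q_tax = 4
DWL = (1/2) * tax * (Q* - Q_tax)
DWL = (1/2) * 3 * 4 = 6

6


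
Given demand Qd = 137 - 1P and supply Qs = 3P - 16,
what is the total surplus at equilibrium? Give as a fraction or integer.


Find equilibrium: 137 - 1P = 3P - 16
137 + 16 = 4P
P* = 153/4 = 153/4
Q* = 3*153/4 - 16 = 395/4
Inverse demand: P = 137 - Q/1, so P_max = 137
Inverse supply: P = 16/3 + Q/3, so P_min = 16/3
CS = (1/2) * 395/4 * (137 - 153/4) = 156025/32
PS = (1/2) * 395/4 * (153/4 - 16/3) = 156025/96
TS = CS + PS = 156025/32 + 156025/96 = 156025/24

156025/24


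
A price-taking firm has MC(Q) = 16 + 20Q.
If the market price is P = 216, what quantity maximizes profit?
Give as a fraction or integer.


In perfect competition, profit is maximized where P = MC.
216 = 16 + 20Q
200 = 20Q
Q* = 200/20 = 10

10


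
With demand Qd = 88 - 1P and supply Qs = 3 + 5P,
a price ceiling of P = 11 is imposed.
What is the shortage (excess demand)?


At P = 11:
Qd = 88 - 1*11 = 77
Qs = 3 + 5*11 = 58
Shortage = Qd - Qs = 77 - 58 = 19

19


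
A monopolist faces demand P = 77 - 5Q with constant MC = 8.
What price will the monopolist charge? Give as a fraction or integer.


MR = 77 - 10Q
Set MR = MC: 77 - 10Q = 8
Q* = 69/10
Substitute into demand:
P* = 77 - 5*69/10 = 85/2

85/2


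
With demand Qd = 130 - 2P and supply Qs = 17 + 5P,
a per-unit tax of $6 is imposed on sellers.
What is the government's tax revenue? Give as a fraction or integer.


With tax on sellers, new supply: Qs' = 17 + 5(P - 6)
= 5P - 13
New equilibrium quantity:
Q_new = 624/7
Tax revenue = tax * Q_new = 6 * 624/7 = 3744/7

3744/7


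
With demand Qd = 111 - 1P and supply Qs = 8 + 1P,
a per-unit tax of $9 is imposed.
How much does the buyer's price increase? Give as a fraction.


With a per-unit tax, the buyer's price increase depends on relative slopes.
Supply slope: d = 1, Demand slope: b = 1
Buyer's price increase = d * tax / (b + d)
= 1 * 9 / (1 + 1)
= 9 / 2 = 9/2

9/2


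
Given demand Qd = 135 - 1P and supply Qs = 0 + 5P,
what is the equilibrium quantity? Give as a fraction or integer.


First find equilibrium price:
135 - 1P = 0 + 5P
P* = 135/6 = 45/2
Then substitute into demand:
Q* = 135 - 1 * 45/2 = 225/2

225/2


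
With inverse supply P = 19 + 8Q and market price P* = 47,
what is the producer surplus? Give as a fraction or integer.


Minimum supply price (at Q=0): P_min = 19
Quantity supplied at P* = 47:
Q* = (47 - 19)/8 = 7/2
PS = (1/2) * Q* * (P* - P_min)
PS = (1/2) * 7/2 * (47 - 19)
PS = (1/2) * 7/2 * 28 = 49

49


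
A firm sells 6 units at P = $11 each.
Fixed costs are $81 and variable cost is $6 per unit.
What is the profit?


Total Revenue = P * Q = 11 * 6 = $66
Total Cost = FC + VC*Q = 81 + 6*6 = $117
Profit = TR - TC = 66 - 117 = $-51

$-51


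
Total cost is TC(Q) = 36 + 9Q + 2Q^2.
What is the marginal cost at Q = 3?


MC = dTC/dQ = 9 + 2*2*Q
At Q = 3:
MC = 9 + 4*3
MC = 9 + 12 = 21

21


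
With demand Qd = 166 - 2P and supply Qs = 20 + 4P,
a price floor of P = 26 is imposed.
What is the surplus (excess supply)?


At P = 26:
Qd = 166 - 2*26 = 114
Qs = 20 + 4*26 = 124
Surplus = Qs - Qd = 124 - 114 = 10

10


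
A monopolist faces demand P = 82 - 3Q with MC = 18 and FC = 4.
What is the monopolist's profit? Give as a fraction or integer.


MR = MC: 82 - 6Q = 18
Q* = 32/3
P* = 82 - 3*32/3 = 50
Profit = (P* - MC)*Q* - FC
= (50 - 18)*32/3 - 4
= 32*32/3 - 4
= 1024/3 - 4 = 1012/3

1012/3


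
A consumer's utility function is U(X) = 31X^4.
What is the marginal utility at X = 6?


MU = dU/dX = 31*4*X^(4-1)
MU = 124*X^3
At X = 6:
MU = 124 * 6^3
MU = 124 * 216 = 26784

26784


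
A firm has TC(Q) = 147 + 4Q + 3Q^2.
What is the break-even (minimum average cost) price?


AC(Q) = 147/Q + 4 + 3Q
To minimize: dAC/dQ = -147/Q^2 + 3 = 0
Q^2 = 147/3 = 49
Q* = 7
Min AC = 147/7 + 4 + 3*7
Min AC = 21 + 4 + 21 = 46

46


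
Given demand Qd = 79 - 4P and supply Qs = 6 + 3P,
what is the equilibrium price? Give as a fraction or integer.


At equilibrium, Qd = Qs.
79 - 4P = 6 + 3P
79 - 6 = 4P + 3P
73 = 7P
P* = 73/7 = 73/7

73/7


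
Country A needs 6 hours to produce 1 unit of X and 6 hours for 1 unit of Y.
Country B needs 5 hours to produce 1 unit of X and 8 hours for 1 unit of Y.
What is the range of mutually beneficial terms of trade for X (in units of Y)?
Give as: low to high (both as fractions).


Opportunity cost of X for Country A = hours_X / hours_Y = 6/6 = 1 units of Y
Opportunity cost of X for Country B = hours_X / hours_Y = 5/8 = 5/8 units of Y
Terms of trade must be between the two opportunity costs.
Range: 5/8 to 1

5/8 to 1


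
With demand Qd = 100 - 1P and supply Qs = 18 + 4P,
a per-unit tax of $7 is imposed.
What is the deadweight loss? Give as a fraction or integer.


Pre-tax equilibrium quantity: Q* = 418/5
Post-tax equilibrium quantity: Q_tax = 78
Reduction in quantity: Q* - Q_tax = 28/5
DWL = (1/2) * tax * (Q* - Q_tax)
DWL = (1/2) * 7 * 28/5 = 98/5

98/5


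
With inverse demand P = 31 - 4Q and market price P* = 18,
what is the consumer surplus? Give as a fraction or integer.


Maximum willingness to pay (at Q=0): P_max = 31
Quantity demanded at P* = 18:
Q* = (31 - 18)/4 = 13/4
CS = (1/2) * Q* * (P_max - P*)
CS = (1/2) * 13/4 * (31 - 18)
CS = (1/2) * 13/4 * 13 = 169/8

169/8


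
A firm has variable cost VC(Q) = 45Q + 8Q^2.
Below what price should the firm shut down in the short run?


AVC(Q) = VC(Q)/Q = 45 + 8Q
AVC is increasing in Q, so minimum AVC is at Q -> 0+.
Min AVC = 45
The firm should shut down if P < 45.

45


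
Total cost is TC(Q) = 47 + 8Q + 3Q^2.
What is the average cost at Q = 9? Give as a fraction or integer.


TC(9) = 47 + 8*9 + 3*9^2
TC(9) = 47 + 72 + 243 = 362
AC = TC/Q = 362/9 = 362/9

362/9


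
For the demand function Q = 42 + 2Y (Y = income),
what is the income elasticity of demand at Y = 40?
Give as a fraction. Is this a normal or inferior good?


dQ/dY = 2
At Y = 40: Q = 42 + 2*40 = 122
Ey = (dQ/dY)(Y/Q) = 2 * 40 / 122 = 40/61
Since Ey > 0, this is a normal good.

40/61 (normal good)


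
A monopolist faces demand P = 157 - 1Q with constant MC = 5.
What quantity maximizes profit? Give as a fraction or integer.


TR = P*Q = (157 - 1Q)Q = 157Q - 1Q^2
MR = dTR/dQ = 157 - 2Q
Set MR = MC:
157 - 2Q = 5
152 = 2Q
Q* = 152/2 = 76

76


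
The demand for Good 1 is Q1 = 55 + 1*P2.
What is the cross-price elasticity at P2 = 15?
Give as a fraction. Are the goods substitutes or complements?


dQ1/dP2 = 1
At P2 = 15: Q1 = 55 + 1*15 = 70
Exy = (dQ1/dP2)(P2/Q1) = 1 * 15 / 70 = 3/14
Since Exy > 0, the goods are substitutes.

3/14 (substitutes)


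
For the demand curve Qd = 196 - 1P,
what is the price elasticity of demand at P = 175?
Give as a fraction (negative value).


dQ/dP = -1
At P = 175: Q = 196 - 1*175 = 21
E = (dQ/dP)(P/Q) = (-1)(175/21) = -25/3

-25/3


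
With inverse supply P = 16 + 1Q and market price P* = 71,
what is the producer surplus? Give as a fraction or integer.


Minimum supply price (at Q=0): P_min = 16
Quantity supplied at P* = 71:
Q* = (71 - 16)/1 = 55
PS = (1/2) * Q* * (P* - P_min)
PS = (1/2) * 55 * (71 - 16)
PS = (1/2) * 55 * 55 = 3025/2

3025/2


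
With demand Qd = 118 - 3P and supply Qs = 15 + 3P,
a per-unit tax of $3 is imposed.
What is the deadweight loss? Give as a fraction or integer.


Pre-tax equilibrium quantity: Q* = 133/2
Post-tax equilibrium quantity: Q_tax = 62
Reduction in quantity: Q* - Q_tax = 9/2
DWL = (1/2) * tax * (Q* - Q_tax)
DWL = (1/2) * 3 * 9/2 = 27/4

27/4


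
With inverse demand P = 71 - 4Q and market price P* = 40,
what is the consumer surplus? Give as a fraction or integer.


Maximum willingness to pay (at Q=0): P_max = 71
Quantity demanded at P* = 40:
Q* = (71 - 40)/4 = 31/4
CS = (1/2) * Q* * (P_max - P*)
CS = (1/2) * 31/4 * (71 - 40)
CS = (1/2) * 31/4 * 31 = 961/8

961/8


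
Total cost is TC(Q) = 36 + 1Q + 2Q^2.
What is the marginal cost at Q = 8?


MC = dTC/dQ = 1 + 2*2*Q
At Q = 8:
MC = 1 + 4*8
MC = 1 + 32 = 33

33


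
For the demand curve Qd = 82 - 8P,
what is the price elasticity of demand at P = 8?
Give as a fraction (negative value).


dQ/dP = -8
At P = 8: Q = 82 - 8*8 = 18
E = (dQ/dP)(P/Q) = (-8)(8/18) = -32/9

-32/9


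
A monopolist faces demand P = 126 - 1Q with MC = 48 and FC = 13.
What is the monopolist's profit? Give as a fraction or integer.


MR = MC: 126 - 2Q = 48
Q* = 39
P* = 126 - 1*39 = 87
Profit = (P* - MC)*Q* - FC
= (87 - 48)*39 - 13
= 39*39 - 13
= 1521 - 13 = 1508

1508


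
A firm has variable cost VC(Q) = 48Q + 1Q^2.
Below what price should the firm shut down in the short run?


AVC(Q) = VC(Q)/Q = 48 + 1Q
AVC is increasing in Q, so minimum AVC is at Q -> 0+.
Min AVC = 48
The firm should shut down if P < 48.

48


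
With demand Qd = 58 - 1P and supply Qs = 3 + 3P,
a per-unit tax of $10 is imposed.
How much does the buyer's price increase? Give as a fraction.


With a per-unit tax, the buyer's price increase depends on relative slopes.
Supply slope: d = 3, Demand slope: b = 1
Buyer's price increase = d * tax / (b + d)
= 3 * 10 / (1 + 3)
= 30 / 4 = 15/2

15/2


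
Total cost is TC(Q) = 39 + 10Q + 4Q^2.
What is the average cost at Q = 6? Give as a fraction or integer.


TC(6) = 39 + 10*6 + 4*6^2
TC(6) = 39 + 60 + 144 = 243
AC = TC/Q = 243/6 = 81/2

81/2


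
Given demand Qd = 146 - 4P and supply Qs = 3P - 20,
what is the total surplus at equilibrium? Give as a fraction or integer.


Find equilibrium: 146 - 4P = 3P - 20
146 + 20 = 7P
P* = 166/7 = 166/7
Q* = 3*166/7 - 20 = 358/7
Inverse demand: P = 73/2 - Q/4, so P_max = 73/2
Inverse supply: P = 20/3 + Q/3, so P_min = 20/3
CS = (1/2) * 358/7 * (73/2 - 166/7) = 32041/98
PS = (1/2) * 358/7 * (166/7 - 20/3) = 64082/147
TS = CS + PS = 32041/98 + 64082/147 = 32041/42

32041/42


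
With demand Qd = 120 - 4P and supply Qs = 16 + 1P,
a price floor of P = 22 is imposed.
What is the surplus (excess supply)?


At P = 22:
Qd = 120 - 4*22 = 32
Qs = 16 + 1*22 = 38
Surplus = Qs - Qd = 38 - 32 = 6

6


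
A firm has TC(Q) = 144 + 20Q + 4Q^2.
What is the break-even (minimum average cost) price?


AC(Q) = 144/Q + 20 + 4Q
To minimize: dAC/dQ = -144/Q^2 + 4 = 0
Q^2 = 144/4 = 36
Q* = 6
Min AC = 144/6 + 20 + 4*6
Min AC = 24 + 20 + 24 = 68

68


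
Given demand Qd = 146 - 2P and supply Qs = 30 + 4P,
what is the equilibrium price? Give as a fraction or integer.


At equilibrium, Qd = Qs.
146 - 2P = 30 + 4P
146 - 30 = 2P + 4P
116 = 6P
P* = 116/6 = 58/3

58/3


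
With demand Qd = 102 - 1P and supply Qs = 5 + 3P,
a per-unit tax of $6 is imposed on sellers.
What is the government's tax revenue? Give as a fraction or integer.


With tax on sellers, new supply: Qs' = 5 + 3(P - 6)
= 3P - 13
New equilibrium quantity:
Q_new = 293/4
Tax revenue = tax * Q_new = 6 * 293/4 = 879/2

879/2


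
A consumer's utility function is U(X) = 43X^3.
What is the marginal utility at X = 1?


MU = dU/dX = 43*3*X^(3-1)
MU = 129*X^2
At X = 1:
MU = 129 * 1^2
MU = 129 * 1 = 129

129


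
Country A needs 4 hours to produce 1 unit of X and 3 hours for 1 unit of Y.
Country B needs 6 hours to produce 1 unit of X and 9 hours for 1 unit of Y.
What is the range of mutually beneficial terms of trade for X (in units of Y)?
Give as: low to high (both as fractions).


Opportunity cost of X for Country A = hours_X / hours_Y = 4/3 = 4/3 units of Y
Opportunity cost of X for Country B = hours_X / hours_Y = 6/9 = 2/3 units of Y
Terms of trade must be between the two opportunity costs.
Range: 2/3 to 4/3

2/3 to 4/3


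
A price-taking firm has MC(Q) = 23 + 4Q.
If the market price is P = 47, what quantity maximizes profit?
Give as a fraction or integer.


In perfect competition, profit is maximized where P = MC.
47 = 23 + 4Q
24 = 4Q
Q* = 24/4 = 6

6


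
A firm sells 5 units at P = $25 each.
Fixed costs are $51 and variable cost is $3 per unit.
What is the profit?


Total Revenue = P * Q = 25 * 5 = $125
Total Cost = FC + VC*Q = 51 + 3*5 = $66
Profit = TR - TC = 125 - 66 = $59

$59


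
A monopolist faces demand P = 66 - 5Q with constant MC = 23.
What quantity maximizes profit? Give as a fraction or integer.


TR = P*Q = (66 - 5Q)Q = 66Q - 5Q^2
MR = dTR/dQ = 66 - 10Q
Set MR = MC:
66 - 10Q = 23
43 = 10Q
Q* = 43/10 = 43/10

43/10


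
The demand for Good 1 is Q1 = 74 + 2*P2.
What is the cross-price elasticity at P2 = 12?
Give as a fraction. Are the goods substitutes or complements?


dQ1/dP2 = 2
At P2 = 12: Q1 = 74 + 2*12 = 98
Exy = (dQ1/dP2)(P2/Q1) = 2 * 12 / 98 = 12/49
Since Exy > 0, the goods are substitutes.

12/49 (substitutes)


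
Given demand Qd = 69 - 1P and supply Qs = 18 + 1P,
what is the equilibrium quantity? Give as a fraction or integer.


First find equilibrium price:
69 - 1P = 18 + 1P
P* = 51/2 = 51/2
Then substitute into demand:
Q* = 69 - 1 * 51/2 = 87/2

87/2


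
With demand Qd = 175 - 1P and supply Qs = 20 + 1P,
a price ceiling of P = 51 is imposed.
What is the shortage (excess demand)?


At P = 51:
Qd = 175 - 1*51 = 124
Qs = 20 + 1*51 = 71
Shortage = Qd - Qs = 124 - 71 = 53

53


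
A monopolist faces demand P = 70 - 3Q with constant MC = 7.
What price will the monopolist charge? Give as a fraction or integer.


MR = 70 - 6Q
Set MR = MC: 70 - 6Q = 7
Q* = 21/2
Substitute into demand:
P* = 70 - 3*21/2 = 77/2

77/2


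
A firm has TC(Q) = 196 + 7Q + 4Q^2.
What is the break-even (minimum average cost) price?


AC(Q) = 196/Q + 7 + 4Q
To minimize: dAC/dQ = -196/Q^2 + 4 = 0
Q^2 = 196/4 = 49
Q* = 7
Min AC = 196/7 + 7 + 4*7
Min AC = 28 + 7 + 28 = 63

63


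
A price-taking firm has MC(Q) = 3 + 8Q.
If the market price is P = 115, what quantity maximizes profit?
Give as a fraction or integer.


In perfect competition, profit is maximized where P = MC.
115 = 3 + 8Q
112 = 8Q
Q* = 112/8 = 14

14


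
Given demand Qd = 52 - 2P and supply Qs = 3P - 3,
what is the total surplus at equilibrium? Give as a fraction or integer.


Find equilibrium: 52 - 2P = 3P - 3
52 + 3 = 5P
P* = 55/5 = 11
Q* = 3*11 - 3 = 30
Inverse demand: P = 26 - Q/2, so P_max = 26
Inverse supply: P = 1 + Q/3, so P_min = 1
CS = (1/2) * 30 * (26 - 11) = 225
PS = (1/2) * 30 * (11 - 1) = 150
TS = CS + PS = 225 + 150 = 375

375


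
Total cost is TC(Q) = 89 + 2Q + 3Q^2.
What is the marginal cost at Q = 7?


MC = dTC/dQ = 2 + 2*3*Q
At Q = 7:
MC = 2 + 6*7
MC = 2 + 42 = 44

44


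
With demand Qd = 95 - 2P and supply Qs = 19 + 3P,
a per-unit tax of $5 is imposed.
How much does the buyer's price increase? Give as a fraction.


With a per-unit tax, the buyer's price increase depends on relative slopes.
Supply slope: d = 3, Demand slope: b = 2
Buyer's price increase = d * tax / (b + d)
= 3 * 5 / (2 + 3)
= 15 / 5 = 3

3


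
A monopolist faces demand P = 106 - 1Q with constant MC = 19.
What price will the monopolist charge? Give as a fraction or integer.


MR = 106 - 2Q
Set MR = MC: 106 - 2Q = 19
Q* = 87/2
Substitute into demand:
P* = 106 - 1*87/2 = 125/2

125/2


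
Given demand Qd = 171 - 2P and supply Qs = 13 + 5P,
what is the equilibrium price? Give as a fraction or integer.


At equilibrium, Qd = Qs.
171 - 2P = 13 + 5P
171 - 13 = 2P + 5P
158 = 7P
P* = 158/7 = 158/7

158/7


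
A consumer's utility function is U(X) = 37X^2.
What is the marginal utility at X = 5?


MU = dU/dX = 37*2*X^(2-1)
MU = 74*X^1
At X = 5:
MU = 74 * 5^1
MU = 74 * 5 = 370

370


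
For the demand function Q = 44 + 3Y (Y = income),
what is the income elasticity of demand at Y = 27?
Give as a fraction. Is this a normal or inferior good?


dQ/dY = 3
At Y = 27: Q = 44 + 3*27 = 125
Ey = (dQ/dY)(Y/Q) = 3 * 27 / 125 = 81/125
Since Ey > 0, this is a normal good.

81/125 (normal good)


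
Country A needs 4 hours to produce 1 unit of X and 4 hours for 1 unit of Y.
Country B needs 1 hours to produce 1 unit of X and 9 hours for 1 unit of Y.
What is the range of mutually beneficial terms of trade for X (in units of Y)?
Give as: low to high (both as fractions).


Opportunity cost of X for Country A = hours_X / hours_Y = 4/4 = 1 units of Y
Opportunity cost of X for Country B = hours_X / hours_Y = 1/9 = 1/9 units of Y
Terms of trade must be between the two opportunity costs.
Range: 1/9 to 1

1/9 to 1


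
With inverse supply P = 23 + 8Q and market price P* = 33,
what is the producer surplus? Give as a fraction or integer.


Minimum supply price (at Q=0): P_min = 23
Quantity supplied at P* = 33:
Q* = (33 - 23)/8 = 5/4
PS = (1/2) * Q* * (P* - P_min)
PS = (1/2) * 5/4 * (33 - 23)
PS = (1/2) * 5/4 * 10 = 25/4

25/4


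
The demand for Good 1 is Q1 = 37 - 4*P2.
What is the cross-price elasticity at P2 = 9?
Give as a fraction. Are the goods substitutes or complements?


dQ1/dP2 = -4
At P2 = 9: Q1 = 37 - 4*9 = 1
Exy = (dQ1/dP2)(P2/Q1) = -4 * 9 / 1 = -36
Since Exy < 0, the goods are complements.

-36 (complements)


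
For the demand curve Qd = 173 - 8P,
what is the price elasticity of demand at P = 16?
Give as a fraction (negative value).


dQ/dP = -8
At P = 16: Q = 173 - 8*16 = 45
E = (dQ/dP)(P/Q) = (-8)(16/45) = -128/45

-128/45


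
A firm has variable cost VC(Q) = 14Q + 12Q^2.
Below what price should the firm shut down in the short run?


AVC(Q) = VC(Q)/Q = 14 + 12Q
AVC is increasing in Q, so minimum AVC is at Q -> 0+.
Min AVC = 14
The firm should shut down if P < 14.

14


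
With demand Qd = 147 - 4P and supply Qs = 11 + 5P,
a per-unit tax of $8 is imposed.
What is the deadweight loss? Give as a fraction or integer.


Pre-tax equilibrium quantity: Q* = 779/9
Post-tax equilibrium quantity: Q_tax = 619/9
Reduction in quantity: Q* - Q_tax = 160/9
DWL = (1/2) * tax * (Q* - Q_tax)
DWL = (1/2) * 8 * 160/9 = 640/9

640/9


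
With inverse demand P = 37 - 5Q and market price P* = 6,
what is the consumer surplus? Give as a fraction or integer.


Maximum willingness to pay (at Q=0): P_max = 37
Quantity demanded at P* = 6:
Q* = (37 - 6)/5 = 31/5
CS = (1/2) * Q* * (P_max - P*)
CS = (1/2) * 31/5 * (37 - 6)
CS = (1/2) * 31/5 * 31 = 961/10

961/10


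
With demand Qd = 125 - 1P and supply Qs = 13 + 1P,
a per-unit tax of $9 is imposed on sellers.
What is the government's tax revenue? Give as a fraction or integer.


With tax on sellers, new supply: Qs' = 13 + 1(P - 9)
= 4 + 1P
New equilibrium quantity:
Q_new = 129/2
Tax revenue = tax * Q_new = 9 * 129/2 = 1161/2

1161/2


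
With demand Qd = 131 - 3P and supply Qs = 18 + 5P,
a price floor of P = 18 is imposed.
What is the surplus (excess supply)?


At P = 18:
Qd = 131 - 3*18 = 77
Qs = 18 + 5*18 = 108
Surplus = Qs - Qd = 108 - 77 = 31

31


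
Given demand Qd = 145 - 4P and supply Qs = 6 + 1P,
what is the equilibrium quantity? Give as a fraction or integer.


First find equilibrium price:
145 - 4P = 6 + 1P
P* = 139/5 = 139/5
Then substitute into demand:
Q* = 145 - 4 * 139/5 = 169/5

169/5


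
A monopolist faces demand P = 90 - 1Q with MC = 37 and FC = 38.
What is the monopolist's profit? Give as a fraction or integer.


MR = MC: 90 - 2Q = 37
Q* = 53/2
P* = 90 - 1*53/2 = 127/2
Profit = (P* - MC)*Q* - FC
= (127/2 - 37)*53/2 - 38
= 53/2*53/2 - 38
= 2809/4 - 38 = 2657/4

2657/4


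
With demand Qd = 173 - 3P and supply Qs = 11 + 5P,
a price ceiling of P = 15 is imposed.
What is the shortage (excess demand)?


At P = 15:
Qd = 173 - 3*15 = 128
Qs = 11 + 5*15 = 86
Shortage = Qd - Qs = 128 - 86 = 42

42


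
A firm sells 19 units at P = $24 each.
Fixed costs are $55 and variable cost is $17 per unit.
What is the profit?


Total Revenue = P * Q = 24 * 19 = $456
Total Cost = FC + VC*Q = 55 + 17*19 = $378
Profit = TR - TC = 456 - 378 = $78

$78


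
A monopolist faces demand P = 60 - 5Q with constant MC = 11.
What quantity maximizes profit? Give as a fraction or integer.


TR = P*Q = (60 - 5Q)Q = 60Q - 5Q^2
MR = dTR/dQ = 60 - 10Q
Set MR = MC:
60 - 10Q = 11
49 = 10Q
Q* = 49/10 = 49/10

49/10


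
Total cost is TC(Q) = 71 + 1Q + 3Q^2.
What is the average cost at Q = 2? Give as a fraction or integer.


TC(2) = 71 + 1*2 + 3*2^2
TC(2) = 71 + 2 + 12 = 85
AC = TC/Q = 85/2 = 85/2

85/2


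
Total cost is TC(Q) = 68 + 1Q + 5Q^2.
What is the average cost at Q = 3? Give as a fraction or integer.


TC(3) = 68 + 1*3 + 5*3^2
TC(3) = 68 + 3 + 45 = 116
AC = TC/Q = 116/3 = 116/3

116/3


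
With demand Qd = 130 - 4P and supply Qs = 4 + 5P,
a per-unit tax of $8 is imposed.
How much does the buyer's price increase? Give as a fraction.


With a per-unit tax, the buyer's price increase depends on relative slopes.
Supply slope: d = 5, Demand slope: b = 4
Buyer's price increase = d * tax / (b + d)
= 5 * 8 / (4 + 5)
= 40 / 9 = 40/9

40/9


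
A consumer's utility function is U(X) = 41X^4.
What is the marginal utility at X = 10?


MU = dU/dX = 41*4*X^(4-1)
MU = 164*X^3
At X = 10:
MU = 164 * 10^3
MU = 164 * 1000 = 164000

164000


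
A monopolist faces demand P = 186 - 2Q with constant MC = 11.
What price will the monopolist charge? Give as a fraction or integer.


MR = 186 - 4Q
Set MR = MC: 186 - 4Q = 11
Q* = 175/4
Substitute into demand:
P* = 186 - 2*175/4 = 197/2

197/2


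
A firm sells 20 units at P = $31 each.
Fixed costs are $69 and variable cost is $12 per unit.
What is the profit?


Total Revenue = P * Q = 31 * 20 = $620
Total Cost = FC + VC*Q = 69 + 12*20 = $309
Profit = TR - TC = 620 - 309 = $311

$311


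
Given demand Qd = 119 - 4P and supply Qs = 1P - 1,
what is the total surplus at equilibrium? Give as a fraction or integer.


Find equilibrium: 119 - 4P = 1P - 1
119 + 1 = 5P
P* = 120/5 = 24
Q* = 1*24 - 1 = 23
Inverse demand: P = 119/4 - Q/4, so P_max = 119/4
Inverse supply: P = 1 + Q/1, so P_min = 1
CS = (1/2) * 23 * (119/4 - 24) = 529/8
PS = (1/2) * 23 * (24 - 1) = 529/2
TS = CS + PS = 529/8 + 529/2 = 2645/8

2645/8


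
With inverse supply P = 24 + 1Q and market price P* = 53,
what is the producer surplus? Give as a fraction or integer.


Minimum supply price (at Q=0): P_min = 24
Quantity supplied at P* = 53:
Q* = (53 - 24)/1 = 29
PS = (1/2) * Q* * (P* - P_min)
PS = (1/2) * 29 * (53 - 24)
PS = (1/2) * 29 * 29 = 841/2

841/2


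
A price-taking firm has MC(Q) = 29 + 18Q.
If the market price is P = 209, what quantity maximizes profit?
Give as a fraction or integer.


In perfect competition, profit is maximized where P = MC.
209 = 29 + 18Q
180 = 18Q
Q* = 180/18 = 10

10


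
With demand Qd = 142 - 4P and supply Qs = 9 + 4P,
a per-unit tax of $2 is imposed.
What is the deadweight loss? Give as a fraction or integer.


Pre-tax equilibrium quantity: Q* = 151/2
Post-tax equilibrium quantity: Q_tax = 143/2
Reduction in quantity: Q* - Q_tax = 4
DWL = (1/2) * tax * (Q* - Q_tax)
DWL = (1/2) * 2 * 4 = 4

4


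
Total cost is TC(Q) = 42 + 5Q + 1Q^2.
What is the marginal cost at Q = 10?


MC = dTC/dQ = 5 + 2*1*Q
At Q = 10:
MC = 5 + 2*10
MC = 5 + 20 = 25

25


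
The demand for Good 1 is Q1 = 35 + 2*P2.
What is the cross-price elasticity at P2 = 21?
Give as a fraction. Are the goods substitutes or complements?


dQ1/dP2 = 2
At P2 = 21: Q1 = 35 + 2*21 = 77
Exy = (dQ1/dP2)(P2/Q1) = 2 * 21 / 77 = 6/11
Since Exy > 0, the goods are substitutes.

6/11 (substitutes)


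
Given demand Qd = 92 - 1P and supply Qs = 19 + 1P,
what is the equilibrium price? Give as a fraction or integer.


At equilibrium, Qd = Qs.
92 - 1P = 19 + 1P
92 - 19 = 1P + 1P
73 = 2P
P* = 73/2 = 73/2

73/2


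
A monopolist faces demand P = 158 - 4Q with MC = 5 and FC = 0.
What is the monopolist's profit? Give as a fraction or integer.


MR = MC: 158 - 8Q = 5
Q* = 153/8
P* = 158 - 4*153/8 = 163/2
Profit = (P* - MC)*Q* - FC
= (163/2 - 5)*153/8 - 0
= 153/2*153/8 - 0
= 23409/16 - 0 = 23409/16

23409/16


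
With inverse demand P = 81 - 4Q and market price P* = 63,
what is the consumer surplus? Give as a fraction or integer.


Maximum willingness to pay (at Q=0): P_max = 81
Quantity demanded at P* = 63:
Q* = (81 - 63)/4 = 9/2
CS = (1/2) * Q* * (P_max - P*)
CS = (1/2) * 9/2 * (81 - 63)
CS = (1/2) * 9/2 * 18 = 81/2

81/2


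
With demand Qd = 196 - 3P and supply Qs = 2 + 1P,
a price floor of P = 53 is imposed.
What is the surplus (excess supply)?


At P = 53:
Qd = 196 - 3*53 = 37
Qs = 2 + 1*53 = 55
Surplus = Qs - Qd = 55 - 37 = 18

18


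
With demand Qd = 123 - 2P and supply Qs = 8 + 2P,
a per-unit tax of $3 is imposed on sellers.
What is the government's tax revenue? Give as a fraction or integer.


With tax on sellers, new supply: Qs' = 8 + 2(P - 3)
= 2 + 2P
New equilibrium quantity:
Q_new = 125/2
Tax revenue = tax * Q_new = 3 * 125/2 = 375/2

375/2


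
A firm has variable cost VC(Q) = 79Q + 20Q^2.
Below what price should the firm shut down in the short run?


AVC(Q) = VC(Q)/Q = 79 + 20Q
AVC is increasing in Q, so minimum AVC is at Q -> 0+.
Min AVC = 79
The firm should shut down if P < 79.

79


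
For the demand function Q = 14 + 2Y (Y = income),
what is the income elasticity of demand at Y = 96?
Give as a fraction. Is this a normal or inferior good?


dQ/dY = 2
At Y = 96: Q = 14 + 2*96 = 206
Ey = (dQ/dY)(Y/Q) = 2 * 96 / 206 = 96/103
Since Ey > 0, this is a normal good.

96/103 (normal good)


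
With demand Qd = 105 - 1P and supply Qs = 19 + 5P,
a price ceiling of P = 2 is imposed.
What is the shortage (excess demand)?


At P = 2:
Qd = 105 - 1*2 = 103
Qs = 19 + 5*2 = 29
Shortage = Qd - Qs = 103 - 29 = 74

74


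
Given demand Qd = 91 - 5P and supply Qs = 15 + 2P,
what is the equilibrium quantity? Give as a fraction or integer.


First find equilibrium price:
91 - 5P = 15 + 2P
P* = 76/7 = 76/7
Then substitute into demand:
Q* = 91 - 5 * 76/7 = 257/7

257/7


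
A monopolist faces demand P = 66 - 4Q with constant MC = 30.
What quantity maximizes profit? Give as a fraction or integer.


TR = P*Q = (66 - 4Q)Q = 66Q - 4Q^2
MR = dTR/dQ = 66 - 8Q
Set MR = MC:
66 - 8Q = 30
36 = 8Q
Q* = 36/8 = 9/2

9/2


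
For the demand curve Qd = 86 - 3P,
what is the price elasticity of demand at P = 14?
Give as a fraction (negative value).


dQ/dP = -3
At P = 14: Q = 86 - 3*14 = 44
E = (dQ/dP)(P/Q) = (-3)(14/44) = -21/22

-21/22


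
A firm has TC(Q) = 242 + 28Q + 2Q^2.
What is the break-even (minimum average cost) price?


AC(Q) = 242/Q + 28 + 2Q
To minimize: dAC/dQ = -242/Q^2 + 2 = 0
Q^2 = 242/2 = 121
Q* = 11
Min AC = 242/11 + 28 + 2*11
Min AC = 22 + 28 + 22 = 72

72


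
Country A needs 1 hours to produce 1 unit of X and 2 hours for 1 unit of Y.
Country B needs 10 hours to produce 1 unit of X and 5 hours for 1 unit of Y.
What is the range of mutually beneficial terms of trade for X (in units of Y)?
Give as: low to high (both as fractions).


Opportunity cost of X for Country A = hours_X / hours_Y = 1/2 = 1/2 units of Y
Opportunity cost of X for Country B = hours_X / hours_Y = 10/5 = 2 units of Y
Terms of trade must be between the two opportunity costs.
Range: 1/2 to 2

1/2 to 2


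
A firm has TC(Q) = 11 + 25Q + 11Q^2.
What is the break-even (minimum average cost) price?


AC(Q) = 11/Q + 25 + 11Q
To minimize: dAC/dQ = -11/Q^2 + 11 = 0
Q^2 = 11/11 = 1
Q* = 1
Min AC = 11/1 + 25 + 11*1
Min AC = 11 + 25 + 11 = 47

47


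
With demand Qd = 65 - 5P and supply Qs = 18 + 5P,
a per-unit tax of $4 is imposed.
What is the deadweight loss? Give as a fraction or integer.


Pre-tax equilibrium quantity: Q* = 83/2
Post-tax equilibrium quantity: Q_tax = 63/2
Reduction in quantity: Q* - Q_tax = 10
DWL = (1/2) * tax * (Q* - Q_tax)
DWL = (1/2) * 4 * 10 = 20

20
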